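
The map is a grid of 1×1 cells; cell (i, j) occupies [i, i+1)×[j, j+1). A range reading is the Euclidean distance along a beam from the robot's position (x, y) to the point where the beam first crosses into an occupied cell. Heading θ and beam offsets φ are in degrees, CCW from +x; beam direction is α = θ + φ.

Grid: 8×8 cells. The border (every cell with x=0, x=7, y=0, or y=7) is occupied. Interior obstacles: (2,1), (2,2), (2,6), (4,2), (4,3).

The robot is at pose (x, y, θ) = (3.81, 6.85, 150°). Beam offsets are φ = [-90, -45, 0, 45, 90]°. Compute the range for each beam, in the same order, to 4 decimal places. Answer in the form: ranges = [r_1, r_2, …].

ranges = [0.1732, 0.1553, 0.3000, 0.8386, 5.6200]

beam 1: φ=-90°, α=60°
  d=(0.5000,0.8660)  start (3,6)  tX=0.3800 tY=0.1732  stride 1/|dx|=2.0000 1/|dy|=1.1547
    cross y-line → (3,7), t=0.1732 (wall)
  → r_1 = 0.1732
beam 2: φ=-45°, α=105°
  d=(-0.2588,0.9659)  start (3,6)  tX=3.1296 tY=0.1553  stride 1/|dx|=3.8637 1/|dy|=1.0353
    cross y-line → (3,7), t=0.1553 (wall)
  → r_2 = 0.1553
beam 3: φ=0°, α=150°
  d=(-0.8660,0.5000)  start (3,6)  tX=0.9353 tY=0.3000  stride 1/|dx|=1.1547 1/|dy|=2.0000
    cross y-line → (3,7), t=0.3000 (wall)
  → r_3 = 0.3000
beam 4: φ=45°, α=195°
  d=(-0.9659,-0.2588)  start (3,6)  tX=0.8386 tY=3.2841  stride 1/|dx|=1.0353 1/|dy|=3.8637
    cross x-line → (2,6), t=0.8386 (wall)
  → r_4 = 0.8386
beam 5: φ=90°, α=240°
  d=(-0.5000,-0.8660)  start (3,6)  tX=1.6200 tY=0.9815  stride 1/|dx|=2.0000 1/|dy|=1.1547
    cross y-line → (3,5), t=0.9815
    cross x-line → (2,5), t=1.6200
    cross y-line → (2,4), t=2.1362
    cross y-line → (2,3), t=3.2909
    cross x-line → (1,3), t=3.6200
    cross y-line → (1,2), t=4.4456
    cross y-line → (1,1), t=5.6003
    cross x-line → (0,1), t=5.6200 (wall)
  → r_5 = 5.6200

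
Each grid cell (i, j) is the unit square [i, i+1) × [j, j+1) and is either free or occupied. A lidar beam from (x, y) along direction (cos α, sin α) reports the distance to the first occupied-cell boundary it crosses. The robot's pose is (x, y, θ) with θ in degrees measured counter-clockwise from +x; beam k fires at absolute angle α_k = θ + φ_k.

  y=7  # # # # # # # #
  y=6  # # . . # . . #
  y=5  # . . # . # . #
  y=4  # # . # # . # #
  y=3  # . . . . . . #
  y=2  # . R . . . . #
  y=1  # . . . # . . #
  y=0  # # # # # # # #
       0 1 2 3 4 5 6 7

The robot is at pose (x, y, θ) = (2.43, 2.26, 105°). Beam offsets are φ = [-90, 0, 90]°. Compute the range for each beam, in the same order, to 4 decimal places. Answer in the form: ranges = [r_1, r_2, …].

beam 1: φ=-90°, α=15°
  dir = (cos 15°, sin 15°) = (0.9659, 0.2588); from cell (2,2)
  next x-line at t=0.5901, next y-line at t=2.8591; Δt_x=1.0353, Δt_y=3.8637
    x: enter (3,2) at t=0.5901
    x: enter (4,2) at t=1.6254
    x: enter (5,2) at t=2.6607
    y: enter (5,3) at t=2.8591
    x: enter (6,3) at t=3.6959
    x: enter (7,3) at t=4.7312 ← occupied
  → r_1 = 4.7312
beam 2: φ=0°, α=105°
  dir = (cos 105°, sin 105°) = (-0.2588, 0.9659); from cell (2,2)
  next x-line at t=1.6614, next y-line at t=0.7661; Δt_x=3.8637, Δt_y=1.0353
    y: enter (2,3) at t=0.7661
    x: enter (1,3) at t=1.6614
    y: enter (1,4) at t=1.8014 ← occupied
  → r_2 = 1.8014
beam 3: φ=90°, α=195°
  dir = (cos 195°, sin 195°) = (-0.9659, -0.2588); from cell (2,2)
  next x-line at t=0.4452, next y-line at t=1.0046; Δt_x=1.0353, Δt_y=3.8637
    x: enter (1,2) at t=0.4452
    y: enter (1,1) at t=1.0046
    x: enter (0,1) at t=1.4804 ← occupied
  → r_3 = 1.4804

ranges = [4.7312, 1.8014, 1.4804]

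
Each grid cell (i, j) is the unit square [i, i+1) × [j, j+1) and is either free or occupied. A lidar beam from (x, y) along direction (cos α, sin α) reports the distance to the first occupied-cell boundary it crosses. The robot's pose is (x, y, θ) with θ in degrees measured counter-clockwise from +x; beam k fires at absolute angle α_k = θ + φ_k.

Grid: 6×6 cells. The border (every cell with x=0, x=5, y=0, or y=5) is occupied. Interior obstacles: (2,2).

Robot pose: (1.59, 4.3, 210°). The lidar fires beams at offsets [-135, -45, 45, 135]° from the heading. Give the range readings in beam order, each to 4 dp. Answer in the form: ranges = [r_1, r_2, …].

beam 1: φ=-135°, α=75°
  direction (0.2588, 0.9659); cell (1,4); t to first gridline: x 1.5841, y 0.7247 (then +3.8637 / +1.0353)
    (1,5) via y @ 0.7247  # hit
  → r_1 = 0.7247
beam 2: φ=-45°, α=165°
  direction (-0.9659, 0.2588); cell (1,4); t to first gridline: x 0.6108, y 2.7046 (then +1.0353 / +3.8637)
    (0,4) via x @ 0.6108  # hit
  → r_2 = 0.6108
beam 3: φ=45°, α=255°
  direction (-0.2588, -0.9659); cell (1,4); t to first gridline: x 2.2796, y 0.3106 (then +3.8637 / +1.0353)
    (1,3) via y @ 0.3106
    (1,2) via y @ 1.3459
    (0,2) via x @ 2.2796  # hit
  → r_3 = 2.2796
beam 4: φ=135°, α=345°
  direction (0.9659, -0.2588); cell (1,4); t to first gridline: x 0.4245, y 1.1591 (then +1.0353 / +3.8637)
    (2,4) via x @ 0.4245
    (2,3) via y @ 1.1591
    (3,3) via x @ 1.4597
    (4,3) via x @ 2.4950
    (5,3) via x @ 3.5303  # hit
  → r_4 = 3.5303

ranges = [0.7247, 0.6108, 2.2796, 3.5303]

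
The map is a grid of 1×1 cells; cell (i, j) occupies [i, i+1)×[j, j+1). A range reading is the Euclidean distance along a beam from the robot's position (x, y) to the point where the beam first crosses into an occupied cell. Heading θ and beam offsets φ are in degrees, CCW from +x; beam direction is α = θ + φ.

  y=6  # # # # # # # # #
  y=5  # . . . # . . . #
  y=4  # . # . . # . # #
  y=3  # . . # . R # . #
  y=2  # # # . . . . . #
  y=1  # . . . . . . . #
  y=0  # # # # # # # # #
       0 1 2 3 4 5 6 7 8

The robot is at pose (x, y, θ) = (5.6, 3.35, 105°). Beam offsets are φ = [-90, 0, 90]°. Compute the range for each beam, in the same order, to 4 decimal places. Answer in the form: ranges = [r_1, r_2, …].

ranges = [0.4141, 0.6729, 2.6917]

beam 1: φ=-90°, α=15°
  dir = (cos 15°, sin 15°) = (0.9659, 0.2588); from cell (5,3)
  next x-line at t=0.4141, next y-line at t=2.5114; Δt_x=1.0353, Δt_y=3.8637
    x: enter (6,3) at t=0.4141 ← occupied
  → r_1 = 0.4141
beam 2: φ=0°, α=105°
  dir = (cos 105°, sin 105°) = (-0.2588, 0.9659); from cell (5,3)
  next x-line at t=2.3182, next y-line at t=0.6729; Δt_x=3.8637, Δt_y=1.0353
    y: enter (5,4) at t=0.6729 ← occupied
  → r_2 = 0.6729
beam 3: φ=90°, α=195°
  dir = (cos 195°, sin 195°) = (-0.9659, -0.2588); from cell (5,3)
  next x-line at t=0.6212, next y-line at t=1.3523; Δt_x=1.0353, Δt_y=3.8637
    x: enter (4,3) at t=0.6212
    y: enter (4,2) at t=1.3523
    x: enter (3,2) at t=1.6564
    x: enter (2,2) at t=2.6917 ← occupied
  → r_3 = 2.6917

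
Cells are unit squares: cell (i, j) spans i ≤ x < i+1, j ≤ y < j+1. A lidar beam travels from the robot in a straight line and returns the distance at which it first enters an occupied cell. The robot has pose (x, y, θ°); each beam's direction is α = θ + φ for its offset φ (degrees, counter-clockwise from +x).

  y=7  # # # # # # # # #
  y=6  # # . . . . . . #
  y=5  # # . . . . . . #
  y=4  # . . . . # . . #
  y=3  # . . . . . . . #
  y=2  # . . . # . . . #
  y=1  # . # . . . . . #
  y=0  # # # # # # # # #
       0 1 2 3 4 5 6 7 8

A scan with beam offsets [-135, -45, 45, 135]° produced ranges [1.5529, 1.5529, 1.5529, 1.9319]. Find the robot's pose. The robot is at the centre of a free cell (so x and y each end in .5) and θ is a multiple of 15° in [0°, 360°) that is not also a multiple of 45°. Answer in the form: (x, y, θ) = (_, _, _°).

(x, y, θ) = (6.5, 2.5, 330°)

Candidates: 37 free-cell centres × 16 headings = 592 poses. Raycast each; keep the one whose scan matches to 4 dp.
  (1.5, 1.5, 330°): beam 1 = 0.5176 ≠ 1.5529 ✗
  (4.5, 4.5, 255°): beam 1 = 2.8868 ≠ 1.5529 ✗
  (5.5, 6.5, 105°): beam 1 = 2.8868 ≠ 1.5529 ✗
  (4.5, 5.5, 240°): beam 2 = 3.6235 ≠ 1.5529 ✗
  …
  (6.5, 2.5, 330°): r_1=1.5529, r_2=1.5529, r_3=1.5529, r_4=1.9319 — all match ✓
No second candidate reproduces the full scan.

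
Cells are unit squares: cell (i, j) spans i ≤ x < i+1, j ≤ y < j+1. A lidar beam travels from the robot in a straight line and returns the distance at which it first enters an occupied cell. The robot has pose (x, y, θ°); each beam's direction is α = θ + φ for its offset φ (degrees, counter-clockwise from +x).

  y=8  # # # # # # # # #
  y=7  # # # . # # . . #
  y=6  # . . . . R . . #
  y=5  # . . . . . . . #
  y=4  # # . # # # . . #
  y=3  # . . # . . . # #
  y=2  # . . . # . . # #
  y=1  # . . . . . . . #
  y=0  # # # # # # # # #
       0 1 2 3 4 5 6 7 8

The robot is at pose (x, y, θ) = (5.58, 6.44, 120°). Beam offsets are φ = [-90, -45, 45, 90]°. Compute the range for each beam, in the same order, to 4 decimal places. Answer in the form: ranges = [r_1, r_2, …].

beam 1: φ=-90°, α=30°
  d=(0.8660,0.5000)  start (5,6)  tX=0.4850 tY=1.1200  stride 1/|dx|=1.1547 1/|dy|=2.0000
    cross x-line → (6,6), t=0.4850
    cross y-line → (6,7), t=1.1200
    cross x-line → (7,7), t=1.6397
    cross x-line → (8,7), t=2.7944 (wall)
  → r_1 = 2.7944
beam 2: φ=-45°, α=75°
  d=(0.2588,0.9659)  start (5,6)  tX=1.6228 tY=0.5798  stride 1/|dx|=3.8637 1/|dy|=1.0353
    cross y-line → (5,7), t=0.5798 (wall)
  → r_2 = 0.5798
beam 3: φ=45°, α=165°
  d=(-0.9659,0.2588)  start (5,6)  tX=0.6005 tY=2.1637  stride 1/|dx|=1.0353 1/|dy|=3.8637
    cross x-line → (4,6), t=0.6005
    cross x-line → (3,6), t=1.6357
    cross y-line → (3,7), t=2.1637
    cross x-line → (2,7), t=2.6710 (wall)
  → r_3 = 2.6710
beam 4: φ=90°, α=210°
  d=(-0.8660,-0.5000)  start (5,6)  tX=0.6697 tY=0.8800  stride 1/|dx|=1.1547 1/|dy|=2.0000
    cross x-line → (4,6), t=0.6697
    cross y-line → (4,5), t=0.8800
    cross x-line → (3,5), t=1.8244
    cross y-line → (3,4), t=2.8800 (wall)
  → r_4 = 2.8800

ranges = [2.7944, 0.5798, 2.6710, 2.8800]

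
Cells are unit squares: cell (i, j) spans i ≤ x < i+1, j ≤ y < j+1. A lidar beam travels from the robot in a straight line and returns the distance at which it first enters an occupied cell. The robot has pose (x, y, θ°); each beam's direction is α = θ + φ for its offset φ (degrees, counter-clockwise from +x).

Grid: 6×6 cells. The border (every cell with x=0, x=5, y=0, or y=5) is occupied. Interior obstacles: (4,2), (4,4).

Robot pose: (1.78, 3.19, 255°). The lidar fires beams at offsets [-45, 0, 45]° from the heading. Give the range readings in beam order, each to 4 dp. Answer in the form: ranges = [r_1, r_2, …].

ranges = [0.9007, 2.2673, 2.5288]

beam 1: φ=-45°, α=210°
  direction (-0.8660, -0.5000); cell (1,3); t to first gridline: x 0.9007, y 0.3800 (then +1.1547 / +2.0000)
    (1,2) via y @ 0.3800
    (0,2) via x @ 0.9007  # hit
  → r_1 = 0.9007
beam 2: φ=0°, α=255°
  direction (-0.2588, -0.9659); cell (1,3); t to first gridline: x 3.0137, y 0.1967 (then +3.8637 / +1.0353)
    (1,2) via y @ 0.1967
    (1,1) via y @ 1.2320
    (1,0) via y @ 2.2673  # hit
  → r_2 = 2.2673
beam 3: φ=45°, α=300°
  direction (0.5000, -0.8660); cell (1,3); t to first gridline: x 0.4400, y 0.2194 (then +2.0000 / +1.1547)
    (1,2) via y @ 0.2194
    (2,2) via x @ 0.4400
    (2,1) via y @ 1.3741
    (3,1) via x @ 2.4400
    (3,0) via y @ 2.5288  # hit
  → r_3 = 2.5288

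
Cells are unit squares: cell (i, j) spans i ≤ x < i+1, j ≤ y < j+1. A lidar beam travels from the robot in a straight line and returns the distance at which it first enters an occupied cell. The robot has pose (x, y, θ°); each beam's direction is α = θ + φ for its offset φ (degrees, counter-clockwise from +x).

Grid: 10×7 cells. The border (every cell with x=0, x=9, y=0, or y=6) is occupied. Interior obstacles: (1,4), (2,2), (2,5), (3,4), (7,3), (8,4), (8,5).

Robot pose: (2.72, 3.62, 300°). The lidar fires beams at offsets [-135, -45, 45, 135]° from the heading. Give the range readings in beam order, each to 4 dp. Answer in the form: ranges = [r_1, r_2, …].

ranges = [1.4682, 0.6419, 6.5015, 1.0818]

beam 1: φ=-135°, α=165°
  direction (-0.9659, 0.2588); cell (2,3); t to first gridline: x 0.7454, y 1.4682 (then +1.0353 / +3.8637)
    (1,3) via x @ 0.7454
    (1,4) via y @ 1.4682  # hit
  → r_1 = 1.4682
beam 2: φ=-45°, α=255°
  direction (-0.2588, -0.9659); cell (2,3); t to first gridline: x 2.7819, y 0.6419 (then +3.8637 / +1.0353)
    (2,2) via y @ 0.6419  # hit
  → r_2 = 0.6419
beam 3: φ=45°, α=345°
  direction (0.9659, -0.2588); cell (2,3); t to first gridline: x 0.2899, y 2.3955 (then +1.0353 / +3.8637)
    (3,3) via x @ 0.2899
    (4,3) via x @ 1.3252
    (5,3) via x @ 2.3604
    (5,2) via y @ 2.3955
    (6,2) via x @ 3.3957
    (7,2) via x @ 4.4310
    (8,2) via x @ 5.4663
    (8,1) via y @ 6.2592
    (9,1) via x @ 6.5015  # hit
  → r_3 = 6.5015
beam 4: φ=135°, α=75°
  direction (0.2588, 0.9659); cell (2,3); t to first gridline: x 1.0818, y 0.3934 (then +3.8637 / +1.0353)
    (2,4) via y @ 0.3934
    (3,4) via x @ 1.0818  # hit
  → r_4 = 1.0818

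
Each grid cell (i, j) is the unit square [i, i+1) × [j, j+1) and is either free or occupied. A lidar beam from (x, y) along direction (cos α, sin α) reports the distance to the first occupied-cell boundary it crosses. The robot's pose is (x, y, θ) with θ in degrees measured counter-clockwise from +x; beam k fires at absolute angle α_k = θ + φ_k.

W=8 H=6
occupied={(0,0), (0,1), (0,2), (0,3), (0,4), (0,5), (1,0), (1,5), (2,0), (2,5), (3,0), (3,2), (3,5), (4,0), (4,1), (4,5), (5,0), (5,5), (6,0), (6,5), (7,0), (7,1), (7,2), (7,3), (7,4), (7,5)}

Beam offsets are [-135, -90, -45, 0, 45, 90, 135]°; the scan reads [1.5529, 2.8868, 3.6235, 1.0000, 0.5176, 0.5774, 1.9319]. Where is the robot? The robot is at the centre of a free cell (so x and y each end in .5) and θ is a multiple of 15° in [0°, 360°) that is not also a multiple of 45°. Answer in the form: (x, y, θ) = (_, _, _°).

The pose lattice has 22·16 = 352 candidates. Test each by forward raycasting.
  (1.5, 1.5, 30°): beam 1 = 0.5176 ≠ 1.5529 ✗
  (5.5, 3.5, 300°): beam 1 = 4.6587 ≠ 1.5529 ✗
  (2.5, 1.5, 15°): beam 1 = 0.5774 ≠ 1.5529 ✗
  …
  (3.5, 4.5, 30°): r_1=1.5529, r_2=2.8868, r_3=3.6235, r_4=1.0000, r_5=0.5176, r_6=0.5774, r_7=1.9319 — all match ✓
No second candidate reproduces the full scan.

(x, y, θ) = (3.5, 4.5, 30°)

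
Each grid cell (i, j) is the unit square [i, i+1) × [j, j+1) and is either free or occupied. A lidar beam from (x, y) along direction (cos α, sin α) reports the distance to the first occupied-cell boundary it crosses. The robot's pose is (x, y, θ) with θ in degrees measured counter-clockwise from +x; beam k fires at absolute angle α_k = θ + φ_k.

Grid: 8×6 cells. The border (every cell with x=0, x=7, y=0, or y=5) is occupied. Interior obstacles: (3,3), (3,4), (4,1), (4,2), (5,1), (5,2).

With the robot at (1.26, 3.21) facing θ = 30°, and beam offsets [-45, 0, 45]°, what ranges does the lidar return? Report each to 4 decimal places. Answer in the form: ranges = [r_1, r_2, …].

beam 1: φ=-45°, α=345°
  direction (0.9659, -0.2588); cell (1,3); t to first gridline: x 0.7661, y 0.8114 (then +1.0353 / +3.8637)
    (2,3) via x @ 0.7661
    (2,2) via y @ 0.8114
    (3,2) via x @ 1.8014
    (4,2) via x @ 2.8367  # hit
  → r_1 = 2.8367
beam 2: φ=0°, α=30°
  direction (0.8660, 0.5000); cell (1,3); t to first gridline: x 0.8545, y 1.5800 (then +1.1547 / +2.0000)
    (2,3) via x @ 0.8545
    (2,4) via y @ 1.5800
    (3,4) via x @ 2.0092  # hit
  → r_2 = 2.0092
beam 3: φ=45°, α=75°
  direction (0.2588, 0.9659); cell (1,3); t to first gridline: x 2.8591, y 0.8179 (then +3.8637 / +1.0353)
    (1,4) via y @ 0.8179
    (1,5) via y @ 1.8531  # hit
  → r_3 = 1.8531

ranges = [2.8367, 2.0092, 1.8531]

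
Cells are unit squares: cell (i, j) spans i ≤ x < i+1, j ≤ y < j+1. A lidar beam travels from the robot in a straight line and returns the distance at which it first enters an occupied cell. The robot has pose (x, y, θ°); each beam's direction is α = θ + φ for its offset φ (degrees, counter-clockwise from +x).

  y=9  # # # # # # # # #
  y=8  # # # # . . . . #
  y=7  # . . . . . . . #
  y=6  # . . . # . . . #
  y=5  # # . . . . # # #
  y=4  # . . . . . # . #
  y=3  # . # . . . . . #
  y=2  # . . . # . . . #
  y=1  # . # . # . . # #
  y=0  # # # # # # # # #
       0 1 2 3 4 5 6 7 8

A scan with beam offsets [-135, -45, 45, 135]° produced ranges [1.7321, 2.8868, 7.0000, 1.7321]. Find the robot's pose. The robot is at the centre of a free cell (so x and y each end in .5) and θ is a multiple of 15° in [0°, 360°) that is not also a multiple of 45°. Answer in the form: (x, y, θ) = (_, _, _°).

(x, y, θ) = (6.5, 7.5, 195°)

Enumerate (i+0.5, j+0.5, θ) over the 43 free cells and 16 admissible headings. For each, cast all 4 beams and compare to the given ranges.
  (2.5, 7.5, 75°): beam 1 = 7.5056 ≠ 1.7321 ✗
  (6.5, 7.5, 300°): beam 1 = 2.5882 ≠ 1.7321 ✗
  (5.5, 4.5, 15°): beam 2 = 0.5774 ≠ 2.8868 ✗
  (5.5, 7.5, 210°): beam 1 = 1.5529 ≠ 1.7321 ✗
  (2.5, 6.5, 285°): beam 2 = 1.0000 ≠ 2.8868 ✗
  …
  (6.5, 7.5, 195°): r_1=1.7321, r_2=2.8868, r_3=7.0000, r_4=1.7321 — all match ✓
Only this pose fits every beam.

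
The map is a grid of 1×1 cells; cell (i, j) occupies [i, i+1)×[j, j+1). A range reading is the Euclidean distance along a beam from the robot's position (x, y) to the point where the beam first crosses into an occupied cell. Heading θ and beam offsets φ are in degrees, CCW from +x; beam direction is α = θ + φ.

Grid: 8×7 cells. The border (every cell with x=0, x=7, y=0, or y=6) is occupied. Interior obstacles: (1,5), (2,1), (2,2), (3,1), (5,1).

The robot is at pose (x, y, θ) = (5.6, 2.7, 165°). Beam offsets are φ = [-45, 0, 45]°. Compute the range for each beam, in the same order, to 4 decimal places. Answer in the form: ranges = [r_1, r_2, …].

beam 1: φ=-45°, α=120°
  direction (-0.5000, 0.8660); cell (5,2); t to first gridline: x 1.2000, y 0.3464 (then +2.0000 / +1.1547)
    (5,3) via y @ 0.3464
    (4,3) via x @ 1.2000
    (4,4) via y @ 1.5011
    (4,5) via y @ 2.6558
    (3,5) via x @ 3.2000
    (3,6) via y @ 3.8105  # hit
  → r_1 = 3.8105
beam 2: φ=0°, α=165°
  direction (-0.9659, 0.2588); cell (5,2); t to first gridline: x 0.6212, y 1.1591 (then +1.0353 / +3.8637)
    (4,2) via x @ 0.6212
    (4,3) via y @ 1.1591
    (3,3) via x @ 1.6564
    (2,3) via x @ 2.6917
    (1,3) via x @ 3.7270
    (0,3) via x @ 4.7623  # hit
  → r_2 = 4.7623
beam 3: φ=45°, α=210°
  direction (-0.8660, -0.5000); cell (5,2); t to first gridline: x 0.6928, y 1.4000 (then +1.1547 / +2.0000)
    (4,2) via x @ 0.6928
    (4,1) via y @ 1.4000
    (3,1) via x @ 1.8475  # hit
  → r_3 = 1.8475

ranges = [3.8105, 4.7623, 1.8475]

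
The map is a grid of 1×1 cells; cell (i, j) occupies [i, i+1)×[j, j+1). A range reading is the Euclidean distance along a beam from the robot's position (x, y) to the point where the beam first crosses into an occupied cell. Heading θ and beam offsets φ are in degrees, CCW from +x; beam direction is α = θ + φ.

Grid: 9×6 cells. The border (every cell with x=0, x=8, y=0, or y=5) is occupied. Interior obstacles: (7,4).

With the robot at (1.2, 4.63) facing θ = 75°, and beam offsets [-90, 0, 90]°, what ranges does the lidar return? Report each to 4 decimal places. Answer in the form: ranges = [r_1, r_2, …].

ranges = [7.0399, 0.3831, 0.2071]

beam 1: φ=-90°, α=345°
  d=(0.9659,-0.2588)  start (1,4)  tX=0.8282 tY=2.4341  stride 1/|dx|=1.0353 1/|dy|=3.8637
    cross x-line → (2,4), t=0.8282
    cross x-line → (3,4), t=1.8635
    cross y-line → (3,3), t=2.4341
    cross x-line → (4,3), t=2.8988
    cross x-line → (5,3), t=3.9340
    cross x-line → (6,3), t=4.9693
    cross x-line → (7,3), t=6.0046
    cross y-line → (7,2), t=6.2978
    cross x-line → (8,2), t=7.0399 (wall)
  → r_1 = 7.0399
beam 2: φ=0°, α=75°
  d=(0.2588,0.9659)  start (1,4)  tX=3.0910 tY=0.3831  stride 1/|dx|=3.8637 1/|dy|=1.0353
    cross y-line → (1,5), t=0.3831 (wall)
  → r_2 = 0.3831
beam 3: φ=90°, α=165°
  d=(-0.9659,0.2588)  start (1,4)  tX=0.2071 tY=1.4296  stride 1/|dx|=1.0353 1/|dy|=3.8637
    cross x-line → (0,4), t=0.2071 (wall)
  → r_3 = 0.2071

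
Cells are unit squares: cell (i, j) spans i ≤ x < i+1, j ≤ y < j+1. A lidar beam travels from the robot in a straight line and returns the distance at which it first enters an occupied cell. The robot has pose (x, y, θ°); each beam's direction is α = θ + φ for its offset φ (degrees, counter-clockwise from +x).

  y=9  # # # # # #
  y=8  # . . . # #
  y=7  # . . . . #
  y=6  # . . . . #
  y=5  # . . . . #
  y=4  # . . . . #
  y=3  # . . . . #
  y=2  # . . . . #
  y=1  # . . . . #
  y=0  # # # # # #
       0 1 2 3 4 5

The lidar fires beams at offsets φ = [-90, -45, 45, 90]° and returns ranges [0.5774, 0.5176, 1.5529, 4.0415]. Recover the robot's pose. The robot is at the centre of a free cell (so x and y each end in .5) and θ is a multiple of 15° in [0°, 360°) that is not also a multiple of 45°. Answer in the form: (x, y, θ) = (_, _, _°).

(x, y, θ) = (4.5, 6.5, 60°)

The pose lattice has 31·16 = 496 candidates. Test each by forward raycasting.
  (1.5, 7.5, 150°): beam 1 = 1.7321 ≠ 0.5774 ✗
  (1.5, 8.5, 330°): beam 1 = 1.0000 ≠ 0.5774 ✗
  (4.5, 6.5, 300°): beam 1 = 4.0415 ≠ 0.5774 ✗
  (3.5, 7.5, 285°): beam 1 = 2.5882 ≠ 0.5774 ✗
  (4.5, 7.5, 285°): beam 1 = 3.6235 ≠ 0.5774 ✗
  …
  (4.5, 6.5, 60°): r_1=0.5774, r_2=0.5176, r_3=1.5529, r_4=4.0415 — all match ✓
Only this pose fits every beam.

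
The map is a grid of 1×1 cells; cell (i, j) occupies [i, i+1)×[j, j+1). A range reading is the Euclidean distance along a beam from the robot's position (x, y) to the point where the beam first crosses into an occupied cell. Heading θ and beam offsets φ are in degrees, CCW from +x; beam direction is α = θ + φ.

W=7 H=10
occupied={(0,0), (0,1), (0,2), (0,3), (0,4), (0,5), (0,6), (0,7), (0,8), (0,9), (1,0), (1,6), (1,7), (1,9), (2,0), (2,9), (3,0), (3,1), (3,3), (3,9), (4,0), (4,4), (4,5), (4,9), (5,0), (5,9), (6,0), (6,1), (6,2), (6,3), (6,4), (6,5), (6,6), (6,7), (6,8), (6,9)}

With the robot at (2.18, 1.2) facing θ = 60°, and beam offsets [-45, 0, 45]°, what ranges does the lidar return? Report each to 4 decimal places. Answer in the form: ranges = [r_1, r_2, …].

beam 1: φ=-45°, α=15°
  d=(0.9659,0.2588)  start (2,1)  tX=0.8489 tY=3.0910  stride 1/|dx|=1.0353 1/|dy|=3.8637
    cross x-line → (3,1), t=0.8489 (wall)
  → r_1 = 0.8489
beam 2: φ=0°, α=60°
  d=(0.5000,0.8660)  start (2,1)  tX=1.6400 tY=0.9238  stride 1/|dx|=2.0000 1/|dy|=1.1547
    cross y-line → (2,2), t=0.9238
    cross x-line → (3,2), t=1.6400
    cross y-line → (3,3), t=2.0785 (wall)
  → r_2 = 2.0785
beam 3: φ=45°, α=105°
  d=(-0.2588,0.9659)  start (2,1)  tX=0.6955 tY=0.8282  stride 1/|dx|=3.8637 1/|dy|=1.0353
    cross x-line → (1,1), t=0.6955
    cross y-line → (1,2), t=0.8282
    cross y-line → (1,3), t=1.8635
    cross y-line → (1,4), t=2.8988
    cross y-line → (1,5), t=3.9340
    cross x-line → (0,5), t=4.5592 (wall)
  → r_3 = 4.5592

ranges = [0.8489, 2.0785, 4.5592]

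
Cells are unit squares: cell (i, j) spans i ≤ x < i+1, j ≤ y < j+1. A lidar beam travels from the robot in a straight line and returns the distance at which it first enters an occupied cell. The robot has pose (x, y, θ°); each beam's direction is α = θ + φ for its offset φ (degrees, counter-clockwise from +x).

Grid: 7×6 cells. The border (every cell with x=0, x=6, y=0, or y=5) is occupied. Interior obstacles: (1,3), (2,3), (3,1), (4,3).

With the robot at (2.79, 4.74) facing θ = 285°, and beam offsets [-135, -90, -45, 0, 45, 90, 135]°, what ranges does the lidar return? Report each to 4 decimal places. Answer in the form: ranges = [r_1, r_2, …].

beam 1: φ=-135°, α=150°
  d=(-0.8660,0.5000)  start (2,4)  tX=0.9122 tY=0.5200  stride 1/|dx|=1.1547 1/|dy|=2.0000
    cross y-line → (2,5), t=0.5200 (wall)
  → r_1 = 0.5200
beam 2: φ=-90°, α=195°
  d=(-0.9659,-0.2588)  start (2,4)  tX=0.8179 tY=2.8591  stride 1/|dx|=1.0353 1/|dy|=3.8637
    cross x-line → (1,4), t=0.8179
    cross x-line → (0,4), t=1.8531 (wall)
  → r_2 = 1.8531
beam 3: φ=-45°, α=240°
  d=(-0.5000,-0.8660)  start (2,4)  tX=1.5800 tY=0.8545  stride 1/|dx|=2.0000 1/|dy|=1.1547
    cross y-line → (2,3), t=0.8545 (wall)
  → r_3 = 0.8545
beam 4: φ=0°, α=285°
  d=(0.2588,-0.9659)  start (2,4)  tX=0.8114 tY=0.7661  stride 1/|dx|=3.8637 1/|dy|=1.0353
    cross y-line → (2,3), t=0.7661 (wall)
  → r_4 = 0.7661
beam 5: φ=45°, α=330°
  d=(0.8660,-0.5000)  start (2,4)  tX=0.2425 tY=1.4800  stride 1/|dx|=1.1547 1/|dy|=2.0000
    cross x-line → (3,4), t=0.2425
    cross x-line → (4,4), t=1.3972
    cross y-line → (4,3), t=1.4800 (wall)
  → r_5 = 1.4800
beam 6: φ=90°, α=15°
  d=(0.9659,0.2588)  start (2,4)  tX=0.2174 tY=1.0046  stride 1/|dx|=1.0353 1/|dy|=3.8637
    cross x-line → (3,4), t=0.2174
    cross y-line → (3,5), t=1.0046 (wall)
  → r_6 = 1.0046
beam 7: φ=135°, α=60°
  d=(0.5000,0.8660)  start (2,4)  tX=0.4200 tY=0.3002  stride 1/|dx|=2.0000 1/|dy|=1.1547
    cross y-line → (2,5), t=0.3002 (wall)
  → r_7 = 0.3002

ranges = [0.5200, 1.8531, 0.8545, 0.7661, 1.4800, 1.0046, 0.3002]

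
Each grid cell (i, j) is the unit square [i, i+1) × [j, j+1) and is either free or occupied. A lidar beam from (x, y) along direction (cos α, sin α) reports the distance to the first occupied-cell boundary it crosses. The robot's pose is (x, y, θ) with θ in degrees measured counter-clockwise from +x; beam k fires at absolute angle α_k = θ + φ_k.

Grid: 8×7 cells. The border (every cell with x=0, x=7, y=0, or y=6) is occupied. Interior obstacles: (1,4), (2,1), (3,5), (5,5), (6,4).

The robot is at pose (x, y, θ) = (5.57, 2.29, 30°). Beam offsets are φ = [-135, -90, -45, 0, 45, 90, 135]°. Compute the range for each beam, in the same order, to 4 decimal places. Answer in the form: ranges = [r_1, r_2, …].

beam 1: φ=-135°, α=255°
  d=(-0.2588,-0.9659)  start (5,2)  tX=2.2023 tY=0.3002  stride 1/|dx|=3.8637 1/|dy|=1.0353
    cross y-line → (5,1), t=0.3002
    cross y-line → (5,0), t=1.3355 (wall)
  → r_1 = 1.3355
beam 2: φ=-90°, α=300°
  d=(0.5000,-0.8660)  start (5,2)  tX=0.8600 tY=0.3349  stride 1/|dx|=2.0000 1/|dy|=1.1547
    cross y-line → (5,1), t=0.3349
    cross x-line → (6,1), t=0.8600
    cross y-line → (6,0), t=1.4896 (wall)
  → r_2 = 1.4896
beam 3: φ=-45°, α=345°
  d=(0.9659,-0.2588)  start (5,2)  tX=0.4452 tY=1.1205  stride 1/|dx|=1.0353 1/|dy|=3.8637
    cross x-line → (6,2), t=0.4452
    cross y-line → (6,1), t=1.1205
    cross x-line → (7,1), t=1.4804 (wall)
  → r_3 = 1.4804
beam 4: φ=0°, α=30°
  d=(0.8660,0.5000)  start (5,2)  tX=0.4965 tY=1.4200  stride 1/|dx|=1.1547 1/|dy|=2.0000
    cross x-line → (6,2), t=0.4965
    cross y-line → (6,3), t=1.4200
    cross x-line → (7,3), t=1.6512 (wall)
  → r_4 = 1.6512
beam 5: φ=45°, α=75°
  d=(0.2588,0.9659)  start (5,2)  tX=1.6614 tY=0.7350  stride 1/|dx|=3.8637 1/|dy|=1.0353
    cross y-line → (5,3), t=0.7350
    cross x-line → (6,3), t=1.6614
    cross y-line → (6,4), t=1.7703 (wall)
  → r_5 = 1.7703
beam 6: φ=90°, α=120°
  d=(-0.5000,0.8660)  start (5,2)  tX=1.1400 tY=0.8198  stride 1/|dx|=2.0000 1/|dy|=1.1547
    cross y-line → (5,3), t=0.8198
    cross x-line → (4,3), t=1.1400
    cross y-line → (4,4), t=1.9745
    cross y-line → (4,5), t=3.1292
    cross x-line → (3,5), t=3.1400 (wall)
  → r_6 = 3.1400
beam 7: φ=135°, α=165°
  d=(-0.9659,0.2588)  start (5,2)  tX=0.5901 tY=2.7432  stride 1/|dx|=1.0353 1/|dy|=3.8637
    cross x-line → (4,2), t=0.5901
    cross x-line → (3,2), t=1.6254
    cross x-line → (2,2), t=2.6607
    cross y-line → (2,3), t=2.7432
    cross x-line → (1,3), t=3.6959
    cross x-line → (0,3), t=4.7312 (wall)
  → r_7 = 4.7312

ranges = [1.3355, 1.4896, 1.4804, 1.6512, 1.7703, 3.1400, 4.7312]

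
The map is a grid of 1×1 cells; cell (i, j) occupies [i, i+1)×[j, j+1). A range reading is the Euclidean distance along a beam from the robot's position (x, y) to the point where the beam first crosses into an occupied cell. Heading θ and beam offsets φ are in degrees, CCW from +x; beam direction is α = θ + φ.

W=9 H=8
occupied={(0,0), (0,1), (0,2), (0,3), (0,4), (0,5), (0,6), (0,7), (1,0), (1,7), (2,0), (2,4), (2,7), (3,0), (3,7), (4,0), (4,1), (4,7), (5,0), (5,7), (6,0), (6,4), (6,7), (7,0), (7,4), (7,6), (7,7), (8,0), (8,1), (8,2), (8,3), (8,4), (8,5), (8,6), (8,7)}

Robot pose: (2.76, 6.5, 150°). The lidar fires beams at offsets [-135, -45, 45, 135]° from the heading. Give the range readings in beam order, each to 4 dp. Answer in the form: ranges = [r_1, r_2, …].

ranges = [1.9319, 0.5176, 1.8221, 4.7910]

beam 1: φ=-135°, α=15°
  dir = (cos 15°, sin 15°) = (0.9659, 0.2588); from cell (2,6)
  next x-line at t=0.2485, next y-line at t=1.9319; Δt_x=1.0353, Δt_y=3.8637
    x: enter (3,6) at t=0.2485
    x: enter (4,6) at t=1.2837
    y: enter (4,7) at t=1.9319 ← occupied
  → r_1 = 1.9319
beam 2: φ=-45°, α=105°
  dir = (cos 105°, sin 105°) = (-0.2588, 0.9659); from cell (2,6)
  next x-line at t=2.9364, next y-line at t=0.5176; Δt_x=3.8637, Δt_y=1.0353
    y: enter (2,7) at t=0.5176 ← occupied
  → r_2 = 0.5176
beam 3: φ=45°, α=195°
  dir = (cos 195°, sin 195°) = (-0.9659, -0.2588); from cell (2,6)
  next x-line at t=0.7868, next y-line at t=1.9319; Δt_x=1.0353, Δt_y=3.8637
    x: enter (1,6) at t=0.7868
    x: enter (0,6) at t=1.8221 ← occupied
  → r_3 = 1.8221
beam 4: φ=135°, α=285°
  dir = (cos 285°, sin 285°) = (0.2588, -0.9659); from cell (2,6)
  next x-line at t=0.9273, next y-line at t=0.5176; Δt_x=3.8637, Δt_y=1.0353
    y: enter (2,5) at t=0.5176
    x: enter (3,5) at t=0.9273
    y: enter (3,4) at t=1.5529
    y: enter (3,3) at t=2.5882
    y: enter (3,2) at t=3.6235
    y: enter (3,1) at t=4.6587
    x: enter (4,1) at t=4.7910 ← occupied
  → r_4 = 4.7910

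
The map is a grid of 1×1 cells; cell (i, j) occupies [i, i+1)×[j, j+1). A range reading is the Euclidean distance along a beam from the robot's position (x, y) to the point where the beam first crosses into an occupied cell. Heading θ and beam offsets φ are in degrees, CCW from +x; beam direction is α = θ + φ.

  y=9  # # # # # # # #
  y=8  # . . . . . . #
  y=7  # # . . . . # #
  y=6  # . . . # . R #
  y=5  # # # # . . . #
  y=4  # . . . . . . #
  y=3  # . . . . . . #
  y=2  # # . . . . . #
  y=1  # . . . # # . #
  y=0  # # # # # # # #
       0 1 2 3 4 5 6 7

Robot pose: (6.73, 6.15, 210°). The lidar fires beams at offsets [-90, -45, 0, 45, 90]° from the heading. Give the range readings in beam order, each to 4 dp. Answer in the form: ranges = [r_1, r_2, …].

beam 1: φ=-90°, α=120°
  direction (-0.5000, 0.8660); cell (6,6); t to first gridline: x 1.4600, y 0.9815 (then +2.0000 / +1.1547)
    (6,7) via y @ 0.9815  # hit
  → r_1 = 0.9815
beam 2: φ=-45°, α=165°
  direction (-0.9659, 0.2588); cell (6,6); t to first gridline: x 0.7558, y 3.2841 (then +1.0353 / +3.8637)
    (5,6) via x @ 0.7558
    (4,6) via x @ 1.7910  # hit
  → r_2 = 1.7910
beam 3: φ=0°, α=210°
  direction (-0.8660, -0.5000); cell (6,6); t to first gridline: x 0.8429, y 0.3000 (then +1.1547 / +2.0000)
    (6,5) via y @ 0.3000
    (5,5) via x @ 0.8429
    (4,5) via x @ 1.9976
    (4,4) via y @ 2.3000
    (3,4) via x @ 3.1523
    (3,3) via y @ 4.3000
    (2,3) via x @ 4.3070
    (1,3) via x @ 5.4617
    (1,2) via y @ 6.3000  # hit
  → r_3 = 6.3000
beam 4: φ=45°, α=255°
  direction (-0.2588, -0.9659); cell (6,6); t to first gridline: x 2.8205, y 0.1553 (then +3.8637 / +1.0353)
    (6,5) via y @ 0.1553
    (6,4) via y @ 1.1906
    (6,3) via y @ 2.2258
    (5,3) via x @ 2.8205
    (5,2) via y @ 3.2611
    (5,1) via y @ 4.2964  # hit
  → r_4 = 4.2964
beam 5: φ=90°, α=300°
  direction (0.5000, -0.8660); cell (6,6); t to first gridline: x 0.5400, y 0.1732 (then +2.0000 / +1.1547)
    (6,5) via y @ 0.1732
    (7,5) via x @ 0.5400  # hit
  → r_5 = 0.5400

ranges = [0.9815, 1.7910, 6.3000, 4.2964, 0.5400]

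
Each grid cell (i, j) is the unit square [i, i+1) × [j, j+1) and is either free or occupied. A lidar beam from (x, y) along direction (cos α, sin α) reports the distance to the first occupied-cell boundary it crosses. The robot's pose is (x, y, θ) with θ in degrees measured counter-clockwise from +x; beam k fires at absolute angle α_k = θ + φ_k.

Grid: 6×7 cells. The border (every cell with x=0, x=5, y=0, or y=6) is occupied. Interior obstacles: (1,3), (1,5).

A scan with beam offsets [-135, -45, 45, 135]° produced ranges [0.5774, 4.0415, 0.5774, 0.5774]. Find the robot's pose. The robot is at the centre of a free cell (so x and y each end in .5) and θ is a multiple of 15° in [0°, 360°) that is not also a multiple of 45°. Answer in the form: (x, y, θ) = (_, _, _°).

Enumerate (i+0.5, j+0.5, θ) over the 18 free cells and 16 admissible headings. For each, cast all 4 beams and compare to the given ranges.
  (4.5, 3.5, 345°): beam 1 = 4.0415 ≠ 0.5774 ✗
  (3.5, 5.5, 30°): beam 1 = 4.6587 ≠ 0.5774 ✗
  (2.5, 3.5, 165°): beam 1 = 2.8868 ≠ 0.5774 ✗
  (3.5, 1.5, 75°): beam 2 = 1.7321 ≠ 4.0415 ✗
  …
  (1.5, 4.5, 15°): r_1=0.5774, r_2=4.0415, r_3=0.5774, r_4=0.5774 — all match ✓
No second candidate reproduces the full scan.

(x, y, θ) = (1.5, 4.5, 15°)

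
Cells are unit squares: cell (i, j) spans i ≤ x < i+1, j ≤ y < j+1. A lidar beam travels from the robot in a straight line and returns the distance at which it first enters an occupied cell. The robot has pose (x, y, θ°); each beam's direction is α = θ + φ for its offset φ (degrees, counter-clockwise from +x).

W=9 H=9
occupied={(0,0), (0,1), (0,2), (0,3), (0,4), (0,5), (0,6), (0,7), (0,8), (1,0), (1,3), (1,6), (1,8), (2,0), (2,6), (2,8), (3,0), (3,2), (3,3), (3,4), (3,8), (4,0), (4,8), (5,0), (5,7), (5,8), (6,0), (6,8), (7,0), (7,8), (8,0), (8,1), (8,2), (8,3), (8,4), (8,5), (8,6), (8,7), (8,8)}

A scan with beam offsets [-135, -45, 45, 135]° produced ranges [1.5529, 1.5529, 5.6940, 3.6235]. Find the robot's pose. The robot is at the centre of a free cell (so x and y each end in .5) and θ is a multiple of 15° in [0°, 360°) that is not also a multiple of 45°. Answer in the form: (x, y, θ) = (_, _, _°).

(x, y, θ) = (4.5, 6.5, 240°)

Enumerate (i+0.5, j+0.5, θ) over the 42 free cells and 16 admissible headings. For each, cast all 4 beams and compare to the given ranges.
  (7.5, 1.5, 15°): beam 1 = 0.5774 ≠ 1.5529 ✗
  (7.5, 7.5, 285°): beam 1 = 1.0000 ≠ 1.5529 ✗
  (4.5, 7.5, 105°): beam 1 = 0.5774 ≠ 1.5529 ✗
  (4.5, 4.5, 15°): beam 1 = 1.0000 ≠ 1.5529 ✗
  (5.5, 3.5, 195°): beam 1 = 5.0000 ≠ 1.5529 ✗
  …
  (4.5, 6.5, 240°): r_1=1.5529, r_2=1.5529, r_3=5.6940, r_4=3.6235 — all match ✓
Only this pose fits every beam.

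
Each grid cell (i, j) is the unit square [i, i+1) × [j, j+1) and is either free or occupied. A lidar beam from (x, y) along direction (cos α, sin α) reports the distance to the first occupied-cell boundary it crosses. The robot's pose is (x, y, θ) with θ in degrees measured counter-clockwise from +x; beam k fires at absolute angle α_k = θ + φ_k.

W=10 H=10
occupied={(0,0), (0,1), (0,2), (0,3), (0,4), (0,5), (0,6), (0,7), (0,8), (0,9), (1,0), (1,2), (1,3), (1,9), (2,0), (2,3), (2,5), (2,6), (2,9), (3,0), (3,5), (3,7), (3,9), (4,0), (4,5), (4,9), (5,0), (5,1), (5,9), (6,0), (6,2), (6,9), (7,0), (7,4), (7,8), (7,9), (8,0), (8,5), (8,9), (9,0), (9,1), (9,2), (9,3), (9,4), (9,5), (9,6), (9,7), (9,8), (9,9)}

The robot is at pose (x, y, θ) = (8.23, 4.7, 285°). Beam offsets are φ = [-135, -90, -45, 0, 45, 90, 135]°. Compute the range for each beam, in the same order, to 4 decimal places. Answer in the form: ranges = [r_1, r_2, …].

beam 1: φ=-135°, α=150°
  direction (-0.8660, 0.5000); cell (8,4); t to first gridline: x 0.2656, y 0.6000 (then +1.1547 / +2.0000)
    (7,4) via x @ 0.2656  # hit
  → r_1 = 0.2656
beam 2: φ=-90°, α=195°
  direction (-0.9659, -0.2588); cell (8,4); t to first gridline: x 0.2381, y 2.7046 (then +1.0353 / +3.8637)
    (7,4) via x @ 0.2381  # hit
  → r_2 = 0.2381
beam 3: φ=-45°, α=240°
  direction (-0.5000, -0.8660); cell (8,4); t to first gridline: x 0.4600, y 0.8083 (then +2.0000 / +1.1547)
    (7,4) via x @ 0.4600  # hit
  → r_3 = 0.4600
beam 4: φ=0°, α=285°
  direction (0.2588, -0.9659); cell (8,4); t to first gridline: x 2.9751, y 0.7247 (then +3.8637 / +1.0353)
    (8,3) via y @ 0.7247
    (8,2) via y @ 1.7600
    (8,1) via y @ 2.7952
    (9,1) via x @ 2.9751  # hit
  → r_4 = 2.9751
beam 5: φ=45°, α=330°
  direction (0.8660, -0.5000); cell (8,4); t to first gridline: x 0.8891, y 1.4000 (then +1.1547 / +2.0000)
    (9,4) via x @ 0.8891  # hit
  → r_5 = 0.8891
beam 6: φ=90°, α=15°
  direction (0.9659, 0.2588); cell (8,4); t to first gridline: x 0.7972, y 1.1591 (then +1.0353 / +3.8637)
    (9,4) via x @ 0.7972  # hit
  → r_6 = 0.7972
beam 7: φ=135°, α=60°
  direction (0.5000, 0.8660); cell (8,4); t to first gridline: x 1.5400, y 0.3464 (then +2.0000 / +1.1547)
    (8,5) via y @ 0.3464  # hit
  → r_7 = 0.3464

ranges = [0.2656, 0.2381, 0.4600, 2.9751, 0.8891, 0.7972, 0.3464]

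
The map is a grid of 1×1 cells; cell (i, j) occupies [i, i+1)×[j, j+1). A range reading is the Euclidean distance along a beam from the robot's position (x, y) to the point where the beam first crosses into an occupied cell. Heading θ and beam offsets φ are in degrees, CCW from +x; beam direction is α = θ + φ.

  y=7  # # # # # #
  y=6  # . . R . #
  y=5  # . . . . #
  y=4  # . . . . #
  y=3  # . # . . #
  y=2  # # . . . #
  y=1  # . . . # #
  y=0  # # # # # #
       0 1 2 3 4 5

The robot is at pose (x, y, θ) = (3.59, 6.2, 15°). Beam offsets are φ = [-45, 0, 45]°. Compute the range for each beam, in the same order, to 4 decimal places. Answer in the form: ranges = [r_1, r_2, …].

ranges = [1.6281, 1.4597, 0.9238]

beam 1: φ=-45°, α=330°
  dir = (cos 330°, sin 330°) = (0.8660, -0.5000); from cell (3,6)
  next x-line at t=0.4734, next y-line at t=0.4000; Δt_x=1.1547, Δt_y=2.0000
    y: enter (3,5) at t=0.4000
    x: enter (4,5) at t=0.4734
    x: enter (5,5) at t=1.6281 ← occupied
  → r_1 = 1.6281
beam 2: φ=0°, α=15°
  dir = (cos 15°, sin 15°) = (0.9659, 0.2588); from cell (3,6)
  next x-line at t=0.4245, next y-line at t=3.0910; Δt_x=1.0353, Δt_y=3.8637
    x: enter (4,6) at t=0.4245
    x: enter (5,6) at t=1.4597 ← occupied
  → r_2 = 1.4597
beam 3: φ=45°, α=60°
  dir = (cos 60°, sin 60°) = (0.5000, 0.8660); from cell (3,6)
  next x-line at t=0.8200, next y-line at t=0.9238; Δt_x=2.0000, Δt_y=1.1547
    x: enter (4,6) at t=0.8200
    y: enter (4,7) at t=0.9238 ← occupied
  → r_3 = 0.9238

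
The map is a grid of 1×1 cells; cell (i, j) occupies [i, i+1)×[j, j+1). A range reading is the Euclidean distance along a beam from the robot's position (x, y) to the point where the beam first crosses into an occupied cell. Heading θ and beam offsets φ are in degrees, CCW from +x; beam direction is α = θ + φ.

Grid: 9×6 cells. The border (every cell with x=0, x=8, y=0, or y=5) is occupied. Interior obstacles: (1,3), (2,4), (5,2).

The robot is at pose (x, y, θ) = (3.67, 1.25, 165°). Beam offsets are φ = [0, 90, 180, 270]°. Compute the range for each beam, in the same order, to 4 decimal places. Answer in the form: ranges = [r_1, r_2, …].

beam 1: φ=0°, α=165°
  cosα=-0.9659 sinα=0.2588 | (3,1) | tMaxX 0.6936 tMaxY 2.8978 | tΔX 1.0353 tΔY 3.8637
    t=0.6936 [x] (2,1)
    t=1.7289 [x] (1,1)
    t=2.7642 [x] (0,1) — stop
  → r_1 = 2.7642
beam 2: φ=90°, α=255°
  cosα=-0.2588 sinα=-0.9659 | (3,1) | tMaxX 2.5887 tMaxY 0.2588 | tΔX 3.8637 tΔY 1.0353
    t=0.2588 [y] (3,0) — stop
  → r_2 = 0.2588
beam 3: φ=180°, α=345°
  cosα=0.9659 sinα=-0.2588 | (3,1) | tMaxX 0.3416 tMaxY 0.9659 | tΔX 1.0353 tΔY 3.8637
    t=0.3416 [x] (4,1)
    t=0.9659 [y] (4,0) — stop
  → r_3 = 0.9659
beam 4: φ=270°, α=75°
  cosα=0.2588 sinα=0.9659 | (3,1) | tMaxX 1.2750 tMaxY 0.7765 | tΔX 3.8637 tΔY 1.0353
    t=0.7765 [y] (3,2)
    t=1.2750 [x] (4,2)
    t=1.8117 [y] (4,3)
    t=2.8470 [y] (4,4)
    t=3.8823 [y] (4,5) — stop
  → r_4 = 3.8823

ranges = [2.7642, 0.2588, 0.9659, 3.8823]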